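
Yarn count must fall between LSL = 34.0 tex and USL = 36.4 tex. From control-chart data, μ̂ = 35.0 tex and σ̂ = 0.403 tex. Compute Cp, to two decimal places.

0.99

Cp = (USL − LSL) / (6σ̂) = (36.4 − 34.0) / (6 × 0.403) = 2.4000 / 2.4180 = 0.9926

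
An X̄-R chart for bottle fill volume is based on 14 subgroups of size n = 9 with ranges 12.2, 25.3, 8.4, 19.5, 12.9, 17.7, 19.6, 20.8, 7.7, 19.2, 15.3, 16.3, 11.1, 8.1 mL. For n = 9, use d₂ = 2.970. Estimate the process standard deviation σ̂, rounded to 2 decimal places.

R̄ = (12.2 + 25.3 + 8.4 + 19.5 + 12.9 + 17.7 + 19.6 + 20.8 + 7.7 + 19.2 + 15.3 + 16.3 + 11.1 + 8.1) / 14 = 15.2929
σ̂ = R̄ / d₂ = 15.2929 / 2.970 = 5.1491

5.15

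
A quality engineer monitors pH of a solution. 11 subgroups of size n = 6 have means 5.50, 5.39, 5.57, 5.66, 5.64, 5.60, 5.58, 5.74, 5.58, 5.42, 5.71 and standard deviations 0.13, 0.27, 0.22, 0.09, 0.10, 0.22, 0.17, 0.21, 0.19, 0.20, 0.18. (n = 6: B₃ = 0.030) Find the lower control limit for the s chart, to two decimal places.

0.01

s̄ = (0.13 + 0.27 + 0.22 + 0.09 + 0.10 + 0.22 + 0.17 + 0.21 + 0.19 + 0.20 + 0.18) / 11 = 0.1800
LCL_s = B₃·s̄ = 0.030 × 0.1800 = 0.0054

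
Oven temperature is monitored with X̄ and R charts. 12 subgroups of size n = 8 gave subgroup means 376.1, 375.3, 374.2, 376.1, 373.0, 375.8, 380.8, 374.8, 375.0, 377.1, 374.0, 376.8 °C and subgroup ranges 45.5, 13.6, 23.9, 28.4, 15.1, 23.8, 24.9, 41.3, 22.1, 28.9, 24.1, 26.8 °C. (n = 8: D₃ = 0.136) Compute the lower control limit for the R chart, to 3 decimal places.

R̄ = (45.5 + 13.6 + 23.9 + 28.4 + 15.1 + 23.8 + 24.9 + 41.3 + 22.1 + 28.9 + 24.1 + 26.8) / 12 = 318.4000 / 12 = 26.5333
LCL_R = D₃·R̄ = 0.136 × 26.5333 = 3.6085

3.609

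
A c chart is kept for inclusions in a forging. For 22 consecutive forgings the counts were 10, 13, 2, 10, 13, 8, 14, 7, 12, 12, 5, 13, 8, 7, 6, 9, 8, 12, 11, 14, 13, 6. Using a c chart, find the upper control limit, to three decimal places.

c̄ = (10 + 13 + 2 + 10 + 13 + 8 + 14 + 7 + 12 + 12 + 5 + 13 + 8 + 7 + 6 + 9 + 8 + 12 + 11 + 14 + 13 + 6) / 22 = 213 / 22 = 9.6818
UCL = c̄ + 3√c̄ = 9.6818 + 3 × √9.6818 = 9.6818 + 3 × 3.1116 = 19.0165

19.017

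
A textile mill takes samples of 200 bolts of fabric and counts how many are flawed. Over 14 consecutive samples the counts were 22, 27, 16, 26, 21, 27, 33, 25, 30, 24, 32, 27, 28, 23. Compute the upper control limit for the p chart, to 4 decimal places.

p̄ = Σdᵢ / (k·n) = 361 / (14 × 200) = 0.12893
UCL = p̄ + 3·√(p̄(1−p̄)/n) = 0.12893 + 3 × √(0.12893×0.87107/200) = 0.12893 + 3 × 0.02370 = 0.20002

0.2000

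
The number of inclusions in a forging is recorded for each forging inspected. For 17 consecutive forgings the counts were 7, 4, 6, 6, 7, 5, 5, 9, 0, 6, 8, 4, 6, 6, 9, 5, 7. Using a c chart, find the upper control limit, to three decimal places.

13.158

c̄ = (7 + 4 + 6 + 6 + 7 + 5 + 5 + 9 + 0 + 6 + 8 + 4 + 6 + 6 + 9 + 5 + 7) / 17 = 100 / 17 = 5.8824
UCL = c̄ + 3√c̄ = 5.8824 + 3 × √5.8824 = 5.8824 + 3 × 2.4254 = 13.1584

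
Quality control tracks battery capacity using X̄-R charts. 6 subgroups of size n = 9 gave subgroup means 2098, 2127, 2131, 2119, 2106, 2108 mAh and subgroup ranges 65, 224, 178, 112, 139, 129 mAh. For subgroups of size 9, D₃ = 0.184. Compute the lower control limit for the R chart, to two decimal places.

25.97

R̄ = (65 + 224 + 178 + 112 + 139 + 129) / 6 = 847.0000 / 6 = 141.1667
LCL_R = D₃·R̄ = 0.184 × 141.1667 = 25.9747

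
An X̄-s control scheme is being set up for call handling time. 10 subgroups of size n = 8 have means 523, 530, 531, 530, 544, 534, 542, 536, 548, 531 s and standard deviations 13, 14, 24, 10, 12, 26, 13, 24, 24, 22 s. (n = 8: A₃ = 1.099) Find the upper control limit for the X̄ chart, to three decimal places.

554.902

X̄̄ = (523 + 530 + 531 + 530 + 544 + 534 + 542 + 536 + 548 + 531) / 10 = 534.9000
s̄ = (13 + 14 + 24 + 10 + 12 + 26 + 13 + 24 + 24 + 22) / 10 = 18.2000
UCL = X̄̄ + A₃·s̄ = 534.9000 + 1.099 × 18.2000 = 554.9018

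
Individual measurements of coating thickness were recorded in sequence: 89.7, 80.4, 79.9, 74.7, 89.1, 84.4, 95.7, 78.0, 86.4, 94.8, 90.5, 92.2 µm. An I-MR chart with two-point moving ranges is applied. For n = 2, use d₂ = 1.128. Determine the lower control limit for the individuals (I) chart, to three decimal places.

65.548

X̄ = (89.7 + 80.4 + 79.9 + 74.7 + 89.1 + 84.4 + 95.7 + 78.0 + 86.4 + 94.8 + 90.5 + 92.2) / 12 = 86.3167
Moving ranges: 9.3, 0.5, 5.2, 14.4, 4.7, 11.3, 17.7, 8.4, 8.4, 4.3, 1.7; M̄R̄ = 85.9000 / 11 = 7.8091
LCL = X̄ − 3·M̄R̄/d₂ = 86.3167 − 3 × 7.8091 / 1.128 = 65.5478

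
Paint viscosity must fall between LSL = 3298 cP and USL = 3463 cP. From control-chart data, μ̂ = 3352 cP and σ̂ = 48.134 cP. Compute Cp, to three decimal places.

Cp = (USL − LSL) / (6σ̂) = (3463 − 3298) / (6 × 48.134) = 165.0000 / 288.8040 = 0.5713

0.571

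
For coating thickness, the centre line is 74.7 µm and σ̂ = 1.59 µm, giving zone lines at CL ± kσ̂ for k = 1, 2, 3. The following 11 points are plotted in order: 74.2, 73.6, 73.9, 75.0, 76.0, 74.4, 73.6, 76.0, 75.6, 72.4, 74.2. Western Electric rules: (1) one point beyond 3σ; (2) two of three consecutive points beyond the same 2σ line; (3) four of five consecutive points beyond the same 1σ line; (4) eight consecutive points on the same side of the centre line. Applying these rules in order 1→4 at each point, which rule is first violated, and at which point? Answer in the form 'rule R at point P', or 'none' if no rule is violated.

none

Zone of each point (C = within 1σ̂, B = 1σ̂–2σ̂, A = 2σ̂–3σ̂, * = beyond 3σ̂; sign = side of CL): 1:-C, 2:-C, 3:-C, 4:+C, 5:+C, 6:-C, 7:-C, 8:+C, 9:+C, 10:-B, 11:-C
No rule fires across all 11 points.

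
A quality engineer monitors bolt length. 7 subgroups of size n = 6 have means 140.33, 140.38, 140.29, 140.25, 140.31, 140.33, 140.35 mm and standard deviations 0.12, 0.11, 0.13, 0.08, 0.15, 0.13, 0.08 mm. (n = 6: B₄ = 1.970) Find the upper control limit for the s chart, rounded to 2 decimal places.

0.23

s̄ = (0.12 + 0.11 + 0.13 + 0.08 + 0.15 + 0.13 + 0.08) / 7 = 0.1143
UCL_s = B₄·s̄ = 1.970 × 0.1143 = 0.2251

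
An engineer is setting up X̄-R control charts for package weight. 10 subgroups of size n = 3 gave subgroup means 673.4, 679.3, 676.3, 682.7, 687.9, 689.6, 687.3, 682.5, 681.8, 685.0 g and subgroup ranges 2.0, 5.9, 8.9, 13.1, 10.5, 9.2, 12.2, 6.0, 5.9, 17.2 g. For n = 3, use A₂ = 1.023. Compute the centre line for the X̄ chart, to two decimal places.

682.58

X̄̄ = (673.4 + 679.3 + 676.3 + 682.7 + 687.9 + 689.6 + 687.3 + 682.5 + 681.8 + 685.0) / 10 = 6825.8000 / 10 = 682.5800
CL = X̄̄ = 682.5800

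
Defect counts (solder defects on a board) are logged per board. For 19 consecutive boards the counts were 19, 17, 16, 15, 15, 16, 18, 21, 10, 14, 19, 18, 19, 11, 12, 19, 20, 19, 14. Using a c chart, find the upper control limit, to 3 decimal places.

28.578

c̄ = (19 + 17 + 16 + 15 + 15 + 16 + 18 + 21 + 10 + 14 + 19 + 18 + 19 + 11 + 12 + 19 + 20 + 19 + 14) / 19 = 312 / 19 = 16.4211
UCL = c̄ + 3√c̄ = 16.4211 + 3 × √16.4211 = 16.4211 + 3 × 4.0523 = 28.5779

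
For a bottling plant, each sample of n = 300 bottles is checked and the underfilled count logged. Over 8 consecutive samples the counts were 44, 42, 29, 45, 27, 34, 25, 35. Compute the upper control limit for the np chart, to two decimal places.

p̄ = Σdᵢ / (k·n) = 281 / (8 × 300) = 0.11708
UCL = np̄ + 3·√(np̄(1−p̄)) = 35.1250 + 3 × √(35.1250×0.88292) = 35.1250 + 3 × 5.5689 = 51.8316

51.83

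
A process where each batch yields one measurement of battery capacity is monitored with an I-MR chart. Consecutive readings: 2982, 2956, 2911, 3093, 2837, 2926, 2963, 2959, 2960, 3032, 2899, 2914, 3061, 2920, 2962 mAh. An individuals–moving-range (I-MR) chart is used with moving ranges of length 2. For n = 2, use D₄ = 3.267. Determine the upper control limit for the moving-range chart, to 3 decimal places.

Moving ranges: 26, 45, 182, 256, 89, 37, 4, 1, 72, 133, 15, 147, 141, 42; M̄R̄ = 1190.0000 / 14 = 85.0000
UCL_MR = D₄·M̄R̄ = 3.267 × 85.0000 = 277.6950

277.695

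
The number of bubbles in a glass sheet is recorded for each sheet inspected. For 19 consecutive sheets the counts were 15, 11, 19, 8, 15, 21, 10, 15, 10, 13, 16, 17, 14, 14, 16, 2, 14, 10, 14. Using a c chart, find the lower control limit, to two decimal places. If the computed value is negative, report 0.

2.40

c̄ = (15 + 11 + 19 + 8 + 15 + 21 + 10 + 15 + 10 + 13 + 16 + 17 + 14 + 14 + 16 + 2 + 14 + 10 + 14) / 19 = 254 / 19 = 13.3684
LCL = c̄ − 3√c̄ = 13.3684 − 3 × 3.6563 = 2.3996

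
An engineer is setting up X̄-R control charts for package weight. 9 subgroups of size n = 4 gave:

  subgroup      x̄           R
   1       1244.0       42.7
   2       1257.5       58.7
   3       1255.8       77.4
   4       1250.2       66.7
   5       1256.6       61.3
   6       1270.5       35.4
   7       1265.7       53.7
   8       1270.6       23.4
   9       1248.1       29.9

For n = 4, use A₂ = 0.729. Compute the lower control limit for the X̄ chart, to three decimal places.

1221.281

X̄̄ = (1244.0 + 1257.5 + 1255.8 + 1250.2 + 1256.6 + 1270.5 + 1265.7 + 1270.6 + 1248.1) / 9 = 11319.0000 / 9 = 1257.6667
R̄ = (42.7 + 58.7 + 77.4 + 66.7 + 61.3 + 35.4 + 53.7 + 23.4 + 29.9) / 9 = 449.2000 / 9 = 49.9111
LCL = X̄̄ − A₂·R̄ = 1257.6667 − 0.729 × 49.9111 = 1221.2815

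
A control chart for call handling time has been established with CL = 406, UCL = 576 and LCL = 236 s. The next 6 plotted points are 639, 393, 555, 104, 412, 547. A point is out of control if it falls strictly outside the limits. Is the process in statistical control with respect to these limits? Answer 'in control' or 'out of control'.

out of control

Compare each point to [236, 576]: sample 1 = 639 > UCL; sample 4 = 104 < LCL.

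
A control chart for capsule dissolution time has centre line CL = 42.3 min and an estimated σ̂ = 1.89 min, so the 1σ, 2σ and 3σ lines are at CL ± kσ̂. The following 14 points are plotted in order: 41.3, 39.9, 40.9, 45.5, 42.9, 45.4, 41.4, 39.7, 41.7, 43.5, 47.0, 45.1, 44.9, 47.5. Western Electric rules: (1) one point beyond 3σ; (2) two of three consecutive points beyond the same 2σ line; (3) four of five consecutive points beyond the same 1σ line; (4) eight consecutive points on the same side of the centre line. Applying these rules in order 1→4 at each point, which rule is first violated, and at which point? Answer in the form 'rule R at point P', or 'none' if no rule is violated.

rule 3 at point 14

Zone of each point (C = within 1σ̂, B = 1σ̂–2σ̂, A = 2σ̂–3σ̂, * = beyond 3σ̂; sign = side of CL): 1:-C, 2:-B, 3:-C, 4:+B, 5:+C, 6:+B, 7:-C, 8:-B, 9:-C, 10:+C, 11:+A, 12:+B, 13:+B, 14:+A
Rule 3 (four of five consecutive points beyond the same 1σ limit) is satisfied at point 14.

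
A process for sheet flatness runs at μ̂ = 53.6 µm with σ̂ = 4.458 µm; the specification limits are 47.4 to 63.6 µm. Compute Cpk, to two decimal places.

Cpu = (USL − μ̂) / (3σ̂) = (63.6 − 53.6) / (3 × 4.458) = 0.7477; Cpl = (μ̂ − LSL) / (3σ̂) = (53.6 − 47.4) / (3 × 4.458) = 0.4636; Cpk = min(Cpu, Cpl) = 0.4636

0.46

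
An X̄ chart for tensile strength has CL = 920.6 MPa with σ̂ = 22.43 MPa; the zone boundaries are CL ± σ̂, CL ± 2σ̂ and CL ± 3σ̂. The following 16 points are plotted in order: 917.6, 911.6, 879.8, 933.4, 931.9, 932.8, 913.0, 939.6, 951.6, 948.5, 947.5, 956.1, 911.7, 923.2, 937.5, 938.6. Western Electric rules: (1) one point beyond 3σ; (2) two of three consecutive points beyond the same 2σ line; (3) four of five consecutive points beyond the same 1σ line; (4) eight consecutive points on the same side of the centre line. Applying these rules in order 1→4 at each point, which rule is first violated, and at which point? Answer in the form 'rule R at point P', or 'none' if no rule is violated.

rule 3 at point 12

Zone of each point (C = within 1σ̂, B = 1σ̂–2σ̂, A = 2σ̂–3σ̂, * = beyond 3σ̂; sign = side of CL): 1:-C, 2:-C, 3:-B, 4:+C, 5:+C, 6:+C, 7:-C, 8:+C, 9:+B, 10:+B, 11:+B, 12:+B, 13:-C, 14:+C, 15:+C, 16:+C
Rule 3 (four of five consecutive points beyond the same 1σ limit) is satisfied at point 12.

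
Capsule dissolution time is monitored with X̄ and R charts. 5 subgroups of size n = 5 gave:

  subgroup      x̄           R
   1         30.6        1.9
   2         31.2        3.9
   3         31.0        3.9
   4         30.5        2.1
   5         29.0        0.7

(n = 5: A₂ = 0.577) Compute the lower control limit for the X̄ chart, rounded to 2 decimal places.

X̄̄ = (30.6 + 31.2 + 31.0 + 30.5 + 29.0) / 5 = 152.3000 / 5 = 30.4600
R̄ = (1.9 + 3.9 + 3.9 + 2.1 + 0.7) / 5 = 12.5000 / 5 = 2.5000
LCL = X̄̄ − A₂·R̄ = 30.4600 − 0.577 × 2.5000 = 29.0175

29.02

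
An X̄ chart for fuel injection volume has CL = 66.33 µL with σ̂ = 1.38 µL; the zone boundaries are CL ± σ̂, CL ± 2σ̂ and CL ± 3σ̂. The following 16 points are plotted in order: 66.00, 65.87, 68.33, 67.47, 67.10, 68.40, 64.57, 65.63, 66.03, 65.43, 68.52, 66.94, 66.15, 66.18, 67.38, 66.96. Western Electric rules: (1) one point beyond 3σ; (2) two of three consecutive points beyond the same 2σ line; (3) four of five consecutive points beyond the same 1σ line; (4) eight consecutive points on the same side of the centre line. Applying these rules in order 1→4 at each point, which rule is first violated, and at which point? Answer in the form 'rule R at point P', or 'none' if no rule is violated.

Zone of each point (C = within 1σ̂, B = 1σ̂–2σ̂, A = 2σ̂–3σ̂, * = beyond 3σ̂; sign = side of CL): 1:-C, 2:-C, 3:+B, 4:+C, 5:+C, 6:+B, 7:-B, 8:-C, 9:-C, 10:-C, 11:+B, 12:+C, 13:-C, 14:-C, 15:+C, 16:+C
No rule fires across all 16 points.

none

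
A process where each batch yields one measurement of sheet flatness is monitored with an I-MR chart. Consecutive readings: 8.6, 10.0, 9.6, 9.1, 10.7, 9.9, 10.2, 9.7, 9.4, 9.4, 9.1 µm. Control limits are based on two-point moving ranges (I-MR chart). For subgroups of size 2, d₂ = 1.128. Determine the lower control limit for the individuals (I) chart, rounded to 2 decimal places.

7.99

X̄ = (8.6 + 10.0 + 9.6 + 9.1 + 10.7 + 9.9 + 10.2 + 9.7 + 9.4 + 9.4 + 9.1) / 11 = 9.6091
Moving ranges: 1.4, 0.4, 0.5, 1.6, 0.8, 0.3, 0.5, 0.3, 0.0, 0.3; M̄R̄ = 6.1000 / 10 = 0.6100
LCL = X̄ − 3·M̄R̄/d₂ = 9.6091 − 3 × 0.6100 / 1.128 = 7.9868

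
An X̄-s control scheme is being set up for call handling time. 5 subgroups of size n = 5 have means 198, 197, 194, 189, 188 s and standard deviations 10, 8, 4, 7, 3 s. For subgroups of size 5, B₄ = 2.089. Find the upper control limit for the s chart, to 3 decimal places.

13.370

s̄ = (10 + 8 + 4 + 7 + 3) / 5 = 6.4000
UCL_s = B₄·s̄ = 2.089 × 6.4000 = 13.3696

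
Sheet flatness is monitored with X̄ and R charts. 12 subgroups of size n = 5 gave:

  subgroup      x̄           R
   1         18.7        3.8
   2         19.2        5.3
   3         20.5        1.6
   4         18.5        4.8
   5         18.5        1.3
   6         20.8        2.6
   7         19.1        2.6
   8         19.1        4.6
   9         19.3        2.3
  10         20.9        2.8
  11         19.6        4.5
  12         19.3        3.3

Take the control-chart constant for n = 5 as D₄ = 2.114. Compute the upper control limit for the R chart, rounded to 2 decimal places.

R̄ = (3.8 + 5.3 + 1.6 + 4.8 + 1.3 + 2.6 + 2.6 + 4.6 + 2.3 + 2.8 + 4.5 + 3.3) / 12 = 39.5000 / 12 = 3.2917
UCL_R = D₄·R̄ = 2.114 × 3.2917 = 6.9586

6.96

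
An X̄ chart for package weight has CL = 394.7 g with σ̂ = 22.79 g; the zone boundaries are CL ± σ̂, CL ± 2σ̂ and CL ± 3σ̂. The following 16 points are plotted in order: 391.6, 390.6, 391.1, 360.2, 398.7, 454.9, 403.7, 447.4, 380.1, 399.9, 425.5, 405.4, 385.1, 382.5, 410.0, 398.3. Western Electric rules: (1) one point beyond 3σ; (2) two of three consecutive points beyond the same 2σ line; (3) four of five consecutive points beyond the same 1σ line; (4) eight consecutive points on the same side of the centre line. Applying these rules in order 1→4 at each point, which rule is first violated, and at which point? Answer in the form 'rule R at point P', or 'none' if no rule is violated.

Zone of each point (C = within 1σ̂, B = 1σ̂–2σ̂, A = 2σ̂–3σ̂, * = beyond 3σ̂; sign = side of CL): 1:-C, 2:-C, 3:-C, 4:-B, 5:+C, 6:+A, 7:+C, 8:+A, 9:-C, 10:+C, 11:+B, 12:+C, 13:-C, 14:-C, 15:+C, 16:+C
Rule 2 (two of three consecutive points beyond the same 2σ limit) is satisfied at point 8.

rule 2 at point 8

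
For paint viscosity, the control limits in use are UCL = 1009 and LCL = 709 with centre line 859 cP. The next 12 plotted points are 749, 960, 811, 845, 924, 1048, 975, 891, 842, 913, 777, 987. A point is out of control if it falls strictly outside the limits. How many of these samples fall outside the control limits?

1

Compare each point to [709, 1009]: sample 6 = 1048 > UCL.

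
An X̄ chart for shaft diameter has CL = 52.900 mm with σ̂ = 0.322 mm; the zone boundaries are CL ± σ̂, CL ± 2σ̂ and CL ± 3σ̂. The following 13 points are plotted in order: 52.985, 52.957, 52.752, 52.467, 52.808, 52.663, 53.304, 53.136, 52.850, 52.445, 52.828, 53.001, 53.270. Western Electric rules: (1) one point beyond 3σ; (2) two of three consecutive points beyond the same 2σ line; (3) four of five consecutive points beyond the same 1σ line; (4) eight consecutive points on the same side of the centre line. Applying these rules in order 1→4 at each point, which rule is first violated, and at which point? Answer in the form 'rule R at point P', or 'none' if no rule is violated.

none

Zone of each point (C = within 1σ̂, B = 1σ̂–2σ̂, A = 2σ̂–3σ̂, * = beyond 3σ̂; sign = side of CL): 1:+C, 2:+C, 3:-C, 4:-B, 5:-C, 6:-C, 7:+B, 8:+C, 9:-C, 10:-B, 11:-C, 12:+C, 13:+B
No rule fires across all 13 points.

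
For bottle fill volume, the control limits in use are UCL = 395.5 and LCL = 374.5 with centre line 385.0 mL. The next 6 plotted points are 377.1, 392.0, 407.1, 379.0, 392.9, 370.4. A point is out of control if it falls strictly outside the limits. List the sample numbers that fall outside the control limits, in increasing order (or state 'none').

3, 6

Compare each point to [374.5, 395.5]: sample 3 = 407.1 > UCL; sample 6 = 370.4 < LCL.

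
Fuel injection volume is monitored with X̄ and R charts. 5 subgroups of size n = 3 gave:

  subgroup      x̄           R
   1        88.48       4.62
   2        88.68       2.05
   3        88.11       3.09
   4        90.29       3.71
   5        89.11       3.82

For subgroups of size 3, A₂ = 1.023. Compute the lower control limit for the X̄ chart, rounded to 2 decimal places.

85.40

X̄̄ = (88.48 + 88.68 + 88.11 + 90.29 + 89.11) / 5 = 444.6700 / 5 = 88.9340
R̄ = (4.62 + 2.05 + 3.09 + 3.71 + 3.82) / 5 = 17.2900 / 5 = 3.4580
LCL = X̄̄ − A₂·R̄ = 88.9340 − 1.023 × 3.4580 = 85.3965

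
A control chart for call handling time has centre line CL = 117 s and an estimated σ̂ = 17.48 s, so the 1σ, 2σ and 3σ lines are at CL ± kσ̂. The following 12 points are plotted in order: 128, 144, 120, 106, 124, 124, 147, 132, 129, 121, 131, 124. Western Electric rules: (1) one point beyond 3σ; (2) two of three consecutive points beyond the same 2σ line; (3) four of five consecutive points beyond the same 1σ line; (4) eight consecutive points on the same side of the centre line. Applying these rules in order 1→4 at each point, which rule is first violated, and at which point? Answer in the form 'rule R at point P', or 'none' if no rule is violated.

rule 4 at point 12

Zone of each point (C = within 1σ̂, B = 1σ̂–2σ̂, A = 2σ̂–3σ̂, * = beyond 3σ̂; sign = side of CL): 1:+C, 2:+B, 3:+C, 4:-C, 5:+C, 6:+C, 7:+B, 8:+C, 9:+C, 10:+C, 11:+C, 12:+C
Rule 4 (eight consecutive points on the same side of the centre line) is satisfied at point 12.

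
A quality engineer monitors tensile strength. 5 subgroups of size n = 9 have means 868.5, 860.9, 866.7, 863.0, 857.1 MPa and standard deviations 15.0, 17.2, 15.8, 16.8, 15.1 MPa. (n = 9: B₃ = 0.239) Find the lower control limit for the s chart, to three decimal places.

s̄ = (15.0 + 17.2 + 15.8 + 16.8 + 15.1) / 5 = 15.9800
LCL_s = B₃·s̄ = 0.239 × 15.9800 = 3.8192

3.819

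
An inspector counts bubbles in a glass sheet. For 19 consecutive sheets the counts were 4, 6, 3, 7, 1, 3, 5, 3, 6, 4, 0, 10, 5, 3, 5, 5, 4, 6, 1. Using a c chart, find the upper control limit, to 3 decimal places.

10.457

c̄ = (4 + 6 + 3 + 7 + 1 + 3 + 5 + 3 + 6 + 4 + 0 + 10 + 5 + 3 + 5 + 5 + 4 + 6 + 1) / 19 = 81 / 19 = 4.2632
UCL = c̄ + 3√c̄ = 4.2632 + 3 × √4.2632 = 4.2632 + 3 × 2.0647 = 10.4574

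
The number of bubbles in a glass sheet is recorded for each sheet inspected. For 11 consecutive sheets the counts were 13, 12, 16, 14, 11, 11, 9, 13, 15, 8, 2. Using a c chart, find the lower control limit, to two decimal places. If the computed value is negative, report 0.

c̄ = (13 + 12 + 16 + 14 + 11 + 11 + 9 + 13 + 15 + 8 + 2) / 11 = 124 / 11 = 11.2727
LCL = c̄ − 3√c̄ = 11.2727 − 3 × 3.3575 = 1.2003

1.20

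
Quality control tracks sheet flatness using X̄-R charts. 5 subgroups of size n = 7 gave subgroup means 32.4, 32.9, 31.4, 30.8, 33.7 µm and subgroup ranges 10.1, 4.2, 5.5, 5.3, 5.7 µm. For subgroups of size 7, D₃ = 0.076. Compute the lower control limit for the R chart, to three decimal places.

R̄ = (10.1 + 4.2 + 5.5 + 5.3 + 5.7) / 5 = 30.8000 / 5 = 6.1600
LCL_R = D₃·R̄ = 0.076 × 6.1600 = 0.4682

0.468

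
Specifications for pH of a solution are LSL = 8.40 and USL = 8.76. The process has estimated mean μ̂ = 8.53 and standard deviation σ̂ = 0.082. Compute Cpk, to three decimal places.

Cpu = (USL − μ̂) / (3σ̂) = (8.76 − 8.53) / (3 × 0.082) = 0.9350; Cpl = (μ̂ − LSL) / (3σ̂) = (8.53 − 8.40) / (3 × 0.082) = 0.5285; Cpk = min(Cpu, Cpl) = 0.5285

0.528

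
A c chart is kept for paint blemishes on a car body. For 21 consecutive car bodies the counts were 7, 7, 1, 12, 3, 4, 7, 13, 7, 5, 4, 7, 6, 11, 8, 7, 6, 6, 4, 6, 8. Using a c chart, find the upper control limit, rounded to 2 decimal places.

14.34

c̄ = (7 + 7 + 1 + 12 + 3 + 4 + 7 + 13 + 7 + 5 + 4 + 7 + 6 + 11 + 8 + 7 + 6 + 6 + 4 + 6 + 8) / 21 = 139 / 21 = 6.6190
UCL = c̄ + 3√c̄ = 6.6190 + 3 × √6.6190 = 6.6190 + 3 × 2.5728 = 14.3373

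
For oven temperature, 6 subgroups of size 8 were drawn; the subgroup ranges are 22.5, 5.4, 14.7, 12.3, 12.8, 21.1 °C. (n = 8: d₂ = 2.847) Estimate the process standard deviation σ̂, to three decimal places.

5.198

R̄ = (22.5 + 5.4 + 14.7 + 12.3 + 12.8 + 21.1) / 6 = 14.8000
σ̂ = R̄ / d₂ = 14.8000 / 2.847 = 5.1985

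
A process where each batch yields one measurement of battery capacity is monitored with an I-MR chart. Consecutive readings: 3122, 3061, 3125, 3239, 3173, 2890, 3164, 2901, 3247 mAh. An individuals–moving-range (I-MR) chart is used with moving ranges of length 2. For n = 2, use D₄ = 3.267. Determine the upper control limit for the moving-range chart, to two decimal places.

600.72

Moving ranges: 61, 64, 114, 66, 283, 274, 263, 346; M̄R̄ = 1471.0000 / 8 = 183.8750
UCL_MR = D₄·M̄R̄ = 3.267 × 183.8750 = 600.7196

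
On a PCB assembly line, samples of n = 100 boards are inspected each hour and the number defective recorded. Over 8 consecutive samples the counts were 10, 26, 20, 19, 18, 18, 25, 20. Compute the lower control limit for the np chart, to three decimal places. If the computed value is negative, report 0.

7.614

p̄ = Σdᵢ / (k·n) = 156 / (8 × 100) = 0.19500
LCL = np̄ − 3·√(np̄(1−p̄)) = 19.5000 − 3 × 3.9620 = 7.6140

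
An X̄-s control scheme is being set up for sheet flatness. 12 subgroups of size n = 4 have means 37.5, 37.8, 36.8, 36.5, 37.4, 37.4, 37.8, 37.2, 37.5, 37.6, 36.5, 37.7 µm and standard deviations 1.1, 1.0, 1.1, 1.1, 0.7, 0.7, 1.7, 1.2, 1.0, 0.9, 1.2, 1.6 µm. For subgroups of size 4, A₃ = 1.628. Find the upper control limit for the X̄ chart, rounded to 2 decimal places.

X̄̄ = (37.5 + 37.8 + 36.8 + 36.5 + 37.4 + 37.4 + 37.8 + 37.2 + 37.5 + 37.6 + 36.5 + 37.7) / 12 = 37.3083
s̄ = (1.1 + 1.0 + 1.1 + 1.1 + 0.7 + 0.7 + 1.7 + 1.2 + 1.0 + 0.9 + 1.2 + 1.6) / 12 = 1.1083
UCL = X̄̄ + A₃·s̄ = 37.3083 + 1.628 × 1.1083 = 39.1127

39.11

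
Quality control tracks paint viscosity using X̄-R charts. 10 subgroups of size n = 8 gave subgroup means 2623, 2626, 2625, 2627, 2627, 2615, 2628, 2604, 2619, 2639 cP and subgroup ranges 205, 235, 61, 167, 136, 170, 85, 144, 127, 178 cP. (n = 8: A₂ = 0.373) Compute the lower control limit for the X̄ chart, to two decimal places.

X̄̄ = (2623 + 2626 + 2625 + 2627 + 2627 + 2615 + 2628 + 2604 + 2619 + 2639) / 10 = 26233.0000 / 10 = 2623.3000
R̄ = (205 + 235 + 61 + 167 + 136 + 170 + 85 + 144 + 127 + 178) / 10 = 1508.0000 / 10 = 150.8000
LCL = X̄̄ − A₂·R̄ = 2623.3000 − 0.373 × 150.8000 = 2567.0516

2567.05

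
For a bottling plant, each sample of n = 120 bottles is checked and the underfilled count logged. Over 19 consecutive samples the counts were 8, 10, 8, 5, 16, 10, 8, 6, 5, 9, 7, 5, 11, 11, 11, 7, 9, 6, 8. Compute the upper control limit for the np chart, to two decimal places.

16.82

p̄ = Σdᵢ / (k·n) = 160 / (19 × 120) = 0.07018
UCL = np̄ + 3·√(np̄(1−p̄)) = 8.4211 + 3 × √(8.4211×0.92982) = 8.4211 + 3 × 2.7982 = 16.8157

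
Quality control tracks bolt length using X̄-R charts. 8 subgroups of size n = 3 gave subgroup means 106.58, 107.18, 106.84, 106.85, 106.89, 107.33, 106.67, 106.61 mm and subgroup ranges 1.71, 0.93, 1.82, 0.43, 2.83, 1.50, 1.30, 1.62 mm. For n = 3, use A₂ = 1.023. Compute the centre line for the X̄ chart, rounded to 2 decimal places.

X̄̄ = (106.58 + 107.18 + 106.84 + 106.85 + 106.89 + 107.33 + 106.67 + 106.61) / 8 = 854.9500 / 8 = 106.8688
CL = X̄̄ = 106.8688

106.87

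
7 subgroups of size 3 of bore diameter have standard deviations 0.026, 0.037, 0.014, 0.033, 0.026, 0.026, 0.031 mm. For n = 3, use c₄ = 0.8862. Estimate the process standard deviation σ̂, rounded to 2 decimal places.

s̄ = (0.026 + 0.037 + 0.014 + 0.033 + 0.026 + 0.026 + 0.031) / 7 = 0.0276
σ̂ = s̄ / c₄ = 0.0276 / 0.8862 = 0.0311

0.03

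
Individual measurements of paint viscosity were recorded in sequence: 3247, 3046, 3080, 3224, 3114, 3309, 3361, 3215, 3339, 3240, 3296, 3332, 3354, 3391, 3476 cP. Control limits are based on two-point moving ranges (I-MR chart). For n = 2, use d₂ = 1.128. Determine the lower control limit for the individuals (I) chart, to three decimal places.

X̄ = (3247 + 3046 + 3080 + 3224 + 3114 + 3309 + 3361 + 3215 + 3339 + 3240 + 3296 + 3332 + 3354 + 3391 + 3476) / 15 = 3268.2667
Moving ranges: 201, 34, 144, 110, 195, 52, 146, 124, 99, 56, 36, 22, 37, 85; M̄R̄ = 1341.0000 / 14 = 95.7857
LCL = X̄ − 3·M̄R̄/d₂ = 3268.2667 − 3 × 95.7857 / 1.128 = 3013.5174

3013.517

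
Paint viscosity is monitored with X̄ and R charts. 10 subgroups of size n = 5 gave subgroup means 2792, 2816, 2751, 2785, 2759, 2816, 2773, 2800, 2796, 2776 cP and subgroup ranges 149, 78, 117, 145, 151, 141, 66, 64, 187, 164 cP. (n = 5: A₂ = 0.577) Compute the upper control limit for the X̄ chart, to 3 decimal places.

X̄̄ = (2792 + 2816 + 2751 + 2785 + 2759 + 2816 + 2773 + 2800 + 2796 + 2776) / 10 = 27864.0000 / 10 = 2786.4000
R̄ = (149 + 78 + 117 + 145 + 151 + 141 + 66 + 64 + 187 + 164) / 10 = 1262.0000 / 10 = 126.2000
UCL = X̄̄ + A₂·R̄ = 2786.4000 + 0.577 × 126.2000 = 2859.2174

2859.217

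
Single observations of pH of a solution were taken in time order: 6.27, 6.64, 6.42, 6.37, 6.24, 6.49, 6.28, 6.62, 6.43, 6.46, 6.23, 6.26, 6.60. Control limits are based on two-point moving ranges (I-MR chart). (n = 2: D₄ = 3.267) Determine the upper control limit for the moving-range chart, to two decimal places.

0.65

Moving ranges: 0.37, 0.22, 0.05, 0.13, 0.25, 0.21, 0.34, 0.19, 0.03, 0.23, 0.03, 0.34; M̄R̄ = 2.3900 / 12 = 0.1992
UCL_MR = D₄·M̄R̄ = 3.267 × 0.1992 = 0.6507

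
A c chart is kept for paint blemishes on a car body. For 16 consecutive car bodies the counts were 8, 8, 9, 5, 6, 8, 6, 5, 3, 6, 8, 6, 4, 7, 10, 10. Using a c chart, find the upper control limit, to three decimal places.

14.643

c̄ = (8 + 8 + 9 + 5 + 6 + 8 + 6 + 5 + 3 + 6 + 8 + 6 + 4 + 7 + 10 + 10) / 16 = 109 / 16 = 6.8125
UCL = c̄ + 3√c̄ = 6.8125 + 3 × √6.8125 = 6.8125 + 3 × 2.6101 = 14.6427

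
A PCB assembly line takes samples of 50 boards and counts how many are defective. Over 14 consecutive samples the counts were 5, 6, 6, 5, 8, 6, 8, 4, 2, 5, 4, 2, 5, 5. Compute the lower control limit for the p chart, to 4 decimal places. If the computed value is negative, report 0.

0.0000

p̄ = Σdᵢ / (k·n) = 71 / (14 × 50) = 0.10143
LCL = p̄ − 3·√(p̄(1−p̄)/n) = 0.10143 − 3 × 0.04269 = -0.02665 → 0 (negative, so LCL = 0)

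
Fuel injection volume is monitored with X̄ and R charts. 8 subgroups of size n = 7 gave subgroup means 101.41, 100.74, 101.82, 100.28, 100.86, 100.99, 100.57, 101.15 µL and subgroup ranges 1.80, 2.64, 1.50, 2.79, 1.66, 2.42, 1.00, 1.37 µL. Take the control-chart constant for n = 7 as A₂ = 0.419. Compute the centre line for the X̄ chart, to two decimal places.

X̄̄ = (101.41 + 100.74 + 101.82 + 100.28 + 100.86 + 100.99 + 100.57 + 101.15) / 8 = 807.8200 / 8 = 100.9775
CL = X̄̄ = 100.9775

100.98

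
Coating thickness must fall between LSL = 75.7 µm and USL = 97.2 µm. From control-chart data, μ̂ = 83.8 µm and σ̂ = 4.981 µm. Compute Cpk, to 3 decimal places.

Cpu = (USL − μ̂) / (3σ̂) = (97.2 − 83.8) / (3 × 4.981) = 0.8967; Cpl = (μ̂ − LSL) / (3σ̂) = (83.8 − 75.7) / (3 × 4.981) = 0.5421; Cpk = min(Cpu, Cpl) = 0.5421

0.542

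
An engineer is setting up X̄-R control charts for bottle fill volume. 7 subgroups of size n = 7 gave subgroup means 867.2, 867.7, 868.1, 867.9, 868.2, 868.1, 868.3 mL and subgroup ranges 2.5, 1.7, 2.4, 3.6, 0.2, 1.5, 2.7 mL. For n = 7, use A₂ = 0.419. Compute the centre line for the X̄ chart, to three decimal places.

867.929

X̄̄ = (867.2 + 867.7 + 868.1 + 867.9 + 868.2 + 868.1 + 868.3) / 7 = 6075.5000 / 7 = 867.9286
CL = X̄̄ = 867.9286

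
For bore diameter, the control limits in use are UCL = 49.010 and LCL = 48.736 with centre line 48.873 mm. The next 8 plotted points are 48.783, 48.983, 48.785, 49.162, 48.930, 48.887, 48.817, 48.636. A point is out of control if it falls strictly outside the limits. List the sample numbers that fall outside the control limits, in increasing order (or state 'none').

Compare each point to [48.736, 49.010]: sample 4 = 49.162 > UCL; sample 8 = 48.636 < LCL.

4, 8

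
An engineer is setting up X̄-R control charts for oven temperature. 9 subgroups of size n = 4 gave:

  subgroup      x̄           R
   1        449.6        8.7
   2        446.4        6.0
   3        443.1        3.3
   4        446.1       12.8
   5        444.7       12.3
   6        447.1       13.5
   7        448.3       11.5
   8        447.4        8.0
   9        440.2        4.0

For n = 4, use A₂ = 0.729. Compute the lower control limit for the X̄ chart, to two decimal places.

439.39

X̄̄ = (449.6 + 446.4 + 443.1 + 446.1 + 444.7 + 447.1 + 448.3 + 447.4 + 440.2) / 9 = 4012.9000 / 9 = 445.8778
R̄ = (8.7 + 6.0 + 3.3 + 12.8 + 12.3 + 13.5 + 11.5 + 8.0 + 4.0) / 9 = 80.1000 / 9 = 8.9000
LCL = X̄̄ − A₂·R̄ = 445.8778 − 0.729 × 8.9000 = 439.3897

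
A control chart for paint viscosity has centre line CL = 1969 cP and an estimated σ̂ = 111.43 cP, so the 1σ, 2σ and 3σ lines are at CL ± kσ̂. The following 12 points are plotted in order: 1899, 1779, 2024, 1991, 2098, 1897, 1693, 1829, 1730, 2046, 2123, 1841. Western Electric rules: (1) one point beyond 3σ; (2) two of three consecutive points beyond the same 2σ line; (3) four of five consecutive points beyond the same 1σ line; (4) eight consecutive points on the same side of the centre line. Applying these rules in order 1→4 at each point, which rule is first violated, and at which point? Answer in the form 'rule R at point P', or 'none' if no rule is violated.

Zone of each point (C = within 1σ̂, B = 1σ̂–2σ̂, A = 2σ̂–3σ̂, * = beyond 3σ̂; sign = side of CL): 1:-C, 2:-B, 3:+C, 4:+C, 5:+B, 6:-C, 7:-A, 8:-B, 9:-A, 10:+C, 11:+B, 12:-B
Rule 2 (two of three consecutive points beyond the same 2σ limit) is satisfied at point 9.

rule 2 at point 9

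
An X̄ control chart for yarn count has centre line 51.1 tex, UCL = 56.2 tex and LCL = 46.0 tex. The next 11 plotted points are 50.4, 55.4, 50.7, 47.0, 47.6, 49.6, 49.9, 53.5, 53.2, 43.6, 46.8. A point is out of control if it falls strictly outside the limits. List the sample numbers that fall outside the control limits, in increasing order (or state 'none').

10

Compare each point to [46.0, 56.2]: sample 10 = 43.6 < LCL.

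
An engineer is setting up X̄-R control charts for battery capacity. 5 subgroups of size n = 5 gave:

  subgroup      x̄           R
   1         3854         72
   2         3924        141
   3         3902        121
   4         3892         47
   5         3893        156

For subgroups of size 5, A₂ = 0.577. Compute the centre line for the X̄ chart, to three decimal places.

3893.000

X̄̄ = (3854 + 3924 + 3902 + 3892 + 3893) / 5 = 19465.0000 / 5 = 3893.0000
CL = X̄̄ = 3893.0000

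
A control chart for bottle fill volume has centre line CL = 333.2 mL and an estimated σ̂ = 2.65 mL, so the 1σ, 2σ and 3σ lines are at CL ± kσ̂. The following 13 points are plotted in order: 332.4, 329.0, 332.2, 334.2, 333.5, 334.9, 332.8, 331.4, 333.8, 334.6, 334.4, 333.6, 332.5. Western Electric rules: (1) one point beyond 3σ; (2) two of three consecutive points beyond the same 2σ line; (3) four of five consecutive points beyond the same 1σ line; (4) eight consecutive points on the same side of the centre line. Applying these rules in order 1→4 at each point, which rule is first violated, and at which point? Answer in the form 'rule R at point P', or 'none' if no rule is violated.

none

Zone of each point (C = within 1σ̂, B = 1σ̂–2σ̂, A = 2σ̂–3σ̂, * = beyond 3σ̂; sign = side of CL): 1:-C, 2:-B, 3:-C, 4:+C, 5:+C, 6:+C, 7:-C, 8:-C, 9:+C, 10:+C, 11:+C, 12:+C, 13:-C
No rule fires across all 13 points.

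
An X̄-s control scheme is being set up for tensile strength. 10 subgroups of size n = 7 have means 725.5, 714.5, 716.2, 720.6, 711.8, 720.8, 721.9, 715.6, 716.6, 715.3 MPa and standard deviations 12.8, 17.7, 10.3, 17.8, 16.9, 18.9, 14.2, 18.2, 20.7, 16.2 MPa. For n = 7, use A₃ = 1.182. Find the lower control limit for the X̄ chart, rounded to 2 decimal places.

X̄̄ = (725.5 + 714.5 + 716.2 + 720.6 + 711.8 + 720.8 + 721.9 + 715.6 + 716.6 + 715.3) / 10 = 717.8800
s̄ = (12.8 + 17.7 + 10.3 + 17.8 + 16.9 + 18.9 + 14.2 + 18.2 + 20.7 + 16.2) / 10 = 16.3700
LCL = X̄̄ − A₃·s̄ = 717.8800 − 1.182 × 16.3700 = 698.5307

698.53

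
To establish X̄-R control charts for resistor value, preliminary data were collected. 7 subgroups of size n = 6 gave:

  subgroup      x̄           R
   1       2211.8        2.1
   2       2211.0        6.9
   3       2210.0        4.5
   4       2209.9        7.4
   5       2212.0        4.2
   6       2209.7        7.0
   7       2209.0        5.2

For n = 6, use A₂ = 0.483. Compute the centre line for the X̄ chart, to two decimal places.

2210.49

X̄̄ = (2211.8 + 2211.0 + 2210.0 + 2209.9 + 2212.0 + 2209.7 + 2209.0) / 7 = 15473.4000 / 7 = 2210.4857
CL = X̄̄ = 2210.4857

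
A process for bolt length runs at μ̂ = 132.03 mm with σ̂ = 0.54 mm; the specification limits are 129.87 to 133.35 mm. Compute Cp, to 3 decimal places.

1.074

Cp = (USL − LSL) / (6σ̂) = (133.35 − 129.87) / (6 × 0.54) = 3.4800 / 3.2400 = 1.0741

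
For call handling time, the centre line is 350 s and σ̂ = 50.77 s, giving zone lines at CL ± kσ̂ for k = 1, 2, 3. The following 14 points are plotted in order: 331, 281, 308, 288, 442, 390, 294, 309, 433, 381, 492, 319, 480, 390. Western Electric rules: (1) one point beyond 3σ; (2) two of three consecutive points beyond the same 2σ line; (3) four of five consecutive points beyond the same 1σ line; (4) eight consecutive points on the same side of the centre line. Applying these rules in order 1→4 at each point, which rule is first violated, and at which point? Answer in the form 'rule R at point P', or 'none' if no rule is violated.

Zone of each point (C = within 1σ̂, B = 1σ̂–2σ̂, A = 2σ̂–3σ̂, * = beyond 3σ̂; sign = side of CL): 1:-C, 2:-B, 3:-C, 4:-B, 5:+B, 6:+C, 7:-B, 8:-C, 9:+B, 10:+C, 11:+A, 12:-C, 13:+A, 14:+C
Rule 2 (two of three consecutive points beyond the same 2σ limit) is satisfied at point 13.

rule 2 at point 13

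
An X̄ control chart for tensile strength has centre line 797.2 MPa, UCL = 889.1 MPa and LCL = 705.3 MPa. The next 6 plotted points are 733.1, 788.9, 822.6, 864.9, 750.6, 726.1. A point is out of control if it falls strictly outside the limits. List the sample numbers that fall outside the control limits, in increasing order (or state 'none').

none

All 6 points lie within [705.3, 889.1].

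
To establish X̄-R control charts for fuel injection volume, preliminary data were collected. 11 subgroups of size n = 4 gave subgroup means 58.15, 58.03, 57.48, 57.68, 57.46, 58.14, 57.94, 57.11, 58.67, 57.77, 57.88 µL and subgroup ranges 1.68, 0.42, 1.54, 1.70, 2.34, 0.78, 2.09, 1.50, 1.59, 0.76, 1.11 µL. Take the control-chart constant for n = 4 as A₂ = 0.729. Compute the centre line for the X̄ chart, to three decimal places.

57.846

X̄̄ = (58.15 + 58.03 + 57.48 + 57.68 + 57.46 + 58.14 + 57.94 + 57.11 + 58.67 + 57.77 + 57.88) / 11 = 636.3100 / 11 = 57.8464
CL = X̄̄ = 57.8464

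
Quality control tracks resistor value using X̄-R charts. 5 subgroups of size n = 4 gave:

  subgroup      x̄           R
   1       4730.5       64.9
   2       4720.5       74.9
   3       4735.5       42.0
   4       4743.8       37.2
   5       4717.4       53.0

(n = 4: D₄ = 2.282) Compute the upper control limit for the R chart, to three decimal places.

R̄ = (64.9 + 74.9 + 42.0 + 37.2 + 53.0) / 5 = 272.0000 / 5 = 54.4000
UCL_R = D₄·R̄ = 2.282 × 54.4000 = 124.1408

124.141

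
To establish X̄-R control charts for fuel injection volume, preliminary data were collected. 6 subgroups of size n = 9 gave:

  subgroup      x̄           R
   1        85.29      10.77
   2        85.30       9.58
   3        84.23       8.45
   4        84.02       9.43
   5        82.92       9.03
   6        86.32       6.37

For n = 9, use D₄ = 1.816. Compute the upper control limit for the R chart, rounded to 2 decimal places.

16.23

R̄ = (10.77 + 9.58 + 8.45 + 9.43 + 9.03 + 6.37) / 6 = 53.6300 / 6 = 8.9383
UCL_R = D₄·R̄ = 1.816 × 8.9383 = 16.2320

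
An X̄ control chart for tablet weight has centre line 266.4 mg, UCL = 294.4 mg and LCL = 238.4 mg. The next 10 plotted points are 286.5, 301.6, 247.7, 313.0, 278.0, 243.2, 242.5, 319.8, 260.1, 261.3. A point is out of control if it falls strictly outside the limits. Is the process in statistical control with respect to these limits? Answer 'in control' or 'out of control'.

Compare each point to [238.4, 294.4]: sample 2 = 301.6 > UCL; sample 4 = 313.0 > UCL; sample 8 = 319.8 > UCL.

out of control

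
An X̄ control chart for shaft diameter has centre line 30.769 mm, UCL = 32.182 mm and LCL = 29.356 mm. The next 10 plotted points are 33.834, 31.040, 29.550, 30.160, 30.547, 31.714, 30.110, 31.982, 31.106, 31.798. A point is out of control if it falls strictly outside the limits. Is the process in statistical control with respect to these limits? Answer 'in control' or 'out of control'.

out of control

Compare each point to [29.356, 32.182]: sample 1 = 33.834 > UCL.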